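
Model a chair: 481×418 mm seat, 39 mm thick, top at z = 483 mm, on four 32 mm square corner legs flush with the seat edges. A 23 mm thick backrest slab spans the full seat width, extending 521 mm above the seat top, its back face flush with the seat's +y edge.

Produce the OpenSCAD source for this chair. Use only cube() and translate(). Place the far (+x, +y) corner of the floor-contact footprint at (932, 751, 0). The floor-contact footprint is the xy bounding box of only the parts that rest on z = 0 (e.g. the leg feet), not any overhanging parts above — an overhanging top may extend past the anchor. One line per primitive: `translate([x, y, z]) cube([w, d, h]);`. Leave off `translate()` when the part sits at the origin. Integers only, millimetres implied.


// leg_h = 483 - 39 = 444
translate([451, 333, 444]) cube([481, 418, 39]);
translate([451, 333, 0]) cube([32, 32, 444]);
translate([900, 333, 0]) cube([32, 32, 444]);
translate([451, 719, 0]) cube([32, 32, 444]);
translate([900, 719, 0]) cube([32, 32, 444]);
translate([451, 728, 483]) cube([481, 23, 521]);


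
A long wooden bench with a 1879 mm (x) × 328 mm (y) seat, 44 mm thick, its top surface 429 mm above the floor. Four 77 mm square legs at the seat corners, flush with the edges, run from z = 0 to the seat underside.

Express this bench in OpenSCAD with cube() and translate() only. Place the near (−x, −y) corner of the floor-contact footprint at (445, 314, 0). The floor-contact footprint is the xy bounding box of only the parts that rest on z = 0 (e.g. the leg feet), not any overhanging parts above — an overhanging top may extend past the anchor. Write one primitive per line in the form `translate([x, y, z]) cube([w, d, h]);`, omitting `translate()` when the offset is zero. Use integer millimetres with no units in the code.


translate([445, 314, 385]) cube([1879, 328, 44]);
translate([445, 314, 0]) cube([77, 77, 385]);
translate([445, 565, 0]) cube([77, 77, 385]);
translate([2247, 314, 0]) cube([77, 77, 385]);
translate([2247, 565, 0]) cube([77, 77, 385]);


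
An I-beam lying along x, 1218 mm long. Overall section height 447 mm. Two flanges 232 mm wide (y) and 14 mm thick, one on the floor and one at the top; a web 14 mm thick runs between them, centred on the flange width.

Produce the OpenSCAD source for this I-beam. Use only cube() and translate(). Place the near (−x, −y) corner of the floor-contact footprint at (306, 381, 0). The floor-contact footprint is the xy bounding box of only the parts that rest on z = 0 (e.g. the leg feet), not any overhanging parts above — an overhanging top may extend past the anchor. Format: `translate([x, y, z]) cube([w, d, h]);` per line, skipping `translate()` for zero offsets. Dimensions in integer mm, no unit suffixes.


translate([306, 381, 0]) cube([1218, 232, 14]);
translate([306, 490, 14]) cube([1218, 14, 419]);
translate([306, 381, 433]) cube([1218, 232, 14]);


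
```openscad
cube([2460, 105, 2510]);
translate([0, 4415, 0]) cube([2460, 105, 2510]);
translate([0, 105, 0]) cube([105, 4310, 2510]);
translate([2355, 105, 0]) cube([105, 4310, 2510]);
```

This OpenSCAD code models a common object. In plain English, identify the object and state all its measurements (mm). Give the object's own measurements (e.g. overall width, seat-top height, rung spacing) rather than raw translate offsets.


The wall frame of a small rectangular building: four walls, each 2510 mm tall and 105 mm thick, enclosing a footprint 2460 mm (x) by 4520 mm (y) outside-to-outside, with no floor or roof. The front and back walls (the −y and +y sides) span the full width; the two side walls fit between them.


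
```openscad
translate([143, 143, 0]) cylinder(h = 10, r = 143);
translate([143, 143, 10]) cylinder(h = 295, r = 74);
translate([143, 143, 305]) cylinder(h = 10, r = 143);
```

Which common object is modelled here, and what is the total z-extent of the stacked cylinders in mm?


A spool. The overall height is 315 mm.

Three coaxial cylinders, large–small–large — a spool. Two 10 mm flanges and a 295 mm core give 10 + 295 + 10 = 315 mm.


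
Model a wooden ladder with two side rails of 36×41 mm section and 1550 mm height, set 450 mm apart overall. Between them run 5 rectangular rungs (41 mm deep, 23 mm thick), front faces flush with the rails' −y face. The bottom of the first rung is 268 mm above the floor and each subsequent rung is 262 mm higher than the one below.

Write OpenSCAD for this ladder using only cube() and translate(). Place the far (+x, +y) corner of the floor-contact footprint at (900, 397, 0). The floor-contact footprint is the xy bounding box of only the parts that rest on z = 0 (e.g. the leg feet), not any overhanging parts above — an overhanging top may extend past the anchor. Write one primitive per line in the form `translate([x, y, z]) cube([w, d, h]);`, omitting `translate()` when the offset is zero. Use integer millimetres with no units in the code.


// rung span = 450 - 2*36 = 378
// rung[k] z = 268 + k*262
translate([450, 356, 0]) cube([36, 41, 1550]);
translate([864, 356, 0]) cube([36, 41, 1550]);
translate([486, 356, 268]) cube([378, 41, 23]);
translate([486, 356, 530]) cube([378, 41, 23]);
translate([486, 356, 792]) cube([378, 41, 23]);
translate([486, 356, 1054]) cube([378, 41, 23]);
translate([486, 356, 1316]) cube([378, 41, 23]);


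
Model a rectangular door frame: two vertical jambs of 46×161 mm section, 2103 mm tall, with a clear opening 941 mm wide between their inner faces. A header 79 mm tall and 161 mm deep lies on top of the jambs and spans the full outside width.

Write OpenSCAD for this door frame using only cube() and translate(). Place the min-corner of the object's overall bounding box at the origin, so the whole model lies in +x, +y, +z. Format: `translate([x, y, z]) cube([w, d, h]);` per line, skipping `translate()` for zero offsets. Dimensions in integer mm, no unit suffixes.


cube([46, 161, 2103]);
translate([987, 0, 0]) cube([46, 161, 2103]);
translate([0, 0, 2103]) cube([1033, 161, 79]);


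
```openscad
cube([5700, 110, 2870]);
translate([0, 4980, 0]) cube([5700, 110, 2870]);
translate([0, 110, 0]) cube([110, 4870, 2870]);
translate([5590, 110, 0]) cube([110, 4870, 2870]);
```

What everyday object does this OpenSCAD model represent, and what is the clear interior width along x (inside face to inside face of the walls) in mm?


A house (or room) frame. The interior width is 5480 mm.

Four 2870 mm walls enclosing a rectangle with no floor or roof — a room or house frame. Outside width is 5700 mm and wall thickness is 110 mm, so the interior width is 5700 − 2 × 110 = 5480 mm.


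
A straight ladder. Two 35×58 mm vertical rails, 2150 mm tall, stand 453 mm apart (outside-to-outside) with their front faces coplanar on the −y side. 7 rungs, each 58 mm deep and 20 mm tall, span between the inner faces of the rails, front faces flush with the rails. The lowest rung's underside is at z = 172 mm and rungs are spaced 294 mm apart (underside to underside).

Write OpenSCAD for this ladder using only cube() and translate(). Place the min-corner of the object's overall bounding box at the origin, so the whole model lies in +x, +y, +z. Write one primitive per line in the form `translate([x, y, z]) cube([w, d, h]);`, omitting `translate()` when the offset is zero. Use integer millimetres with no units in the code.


cube([35, 58, 2150]);
translate([418, 0, 0]) cube([35, 58, 2150]);
translate([35, 0, 172]) cube([383, 58, 20]);
translate([35, 0, 466]) cube([383, 58, 20]);
translate([35, 0, 760]) cube([383, 58, 20]);
translate([35, 0, 1054]) cube([383, 58, 20]);
translate([35, 0, 1348]) cube([383, 58, 20]);
translate([35, 0, 1642]) cube([383, 58, 20]);
translate([35, 0, 1936]) cube([383, 58, 20]);


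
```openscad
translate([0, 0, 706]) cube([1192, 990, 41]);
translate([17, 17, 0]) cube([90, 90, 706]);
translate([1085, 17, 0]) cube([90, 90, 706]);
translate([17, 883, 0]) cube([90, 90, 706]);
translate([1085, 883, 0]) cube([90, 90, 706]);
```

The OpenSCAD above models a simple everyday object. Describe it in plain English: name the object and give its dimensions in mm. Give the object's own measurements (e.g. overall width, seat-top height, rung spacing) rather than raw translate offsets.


A table: top 1192 mm (x) × 990 mm (y), 41 mm thick, upper face at z = 747 mm, on four 90×90 mm square legs, each inset 17 mm from the nearest pair of top edges from z = 0 to the bottom of the top.


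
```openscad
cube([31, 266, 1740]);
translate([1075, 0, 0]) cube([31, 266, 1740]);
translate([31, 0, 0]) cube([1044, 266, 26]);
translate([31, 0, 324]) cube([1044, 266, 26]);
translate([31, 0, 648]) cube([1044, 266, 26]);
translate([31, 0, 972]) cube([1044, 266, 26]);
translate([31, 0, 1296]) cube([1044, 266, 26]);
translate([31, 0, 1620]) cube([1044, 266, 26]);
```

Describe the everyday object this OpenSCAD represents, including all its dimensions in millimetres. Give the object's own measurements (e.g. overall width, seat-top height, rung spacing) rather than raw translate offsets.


An open bookshelf. Two side panels, each 31 mm thick, 266 mm deep and 1740 mm tall, stand 1106 mm apart (outside-to-outside). Between them sit 6 shelves, each 26 mm thick and 266 mm deep, spanning the full gap between the sides. The bottom shelf rests on the floor (its underside at z = 0) and the clear gap between one shelf's top and the next shelf's underside is 298 mm.


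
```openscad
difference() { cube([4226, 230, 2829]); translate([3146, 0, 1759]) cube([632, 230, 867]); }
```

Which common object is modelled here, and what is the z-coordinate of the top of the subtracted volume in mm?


A wall with a window opening. The window head height is 2626 mm.

A wall with a rectangular opening subtracted — a window. Sill at z = 1759, opening 867 mm tall, so the head is at 1759 + 867 = 2626 mm.


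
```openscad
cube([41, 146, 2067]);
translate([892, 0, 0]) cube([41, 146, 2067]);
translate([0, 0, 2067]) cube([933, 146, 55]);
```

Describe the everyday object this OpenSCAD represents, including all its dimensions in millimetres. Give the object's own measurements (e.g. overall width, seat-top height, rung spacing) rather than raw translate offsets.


A door frame. The clear opening is 851 mm wide and 2067 mm high. Two 41 mm wide jambs, 146 mm deep, stand either side of the opening from the floor to the top of the opening. A 55 mm thick head sits across the top of both jambs, spanning the full outside width of the frame.


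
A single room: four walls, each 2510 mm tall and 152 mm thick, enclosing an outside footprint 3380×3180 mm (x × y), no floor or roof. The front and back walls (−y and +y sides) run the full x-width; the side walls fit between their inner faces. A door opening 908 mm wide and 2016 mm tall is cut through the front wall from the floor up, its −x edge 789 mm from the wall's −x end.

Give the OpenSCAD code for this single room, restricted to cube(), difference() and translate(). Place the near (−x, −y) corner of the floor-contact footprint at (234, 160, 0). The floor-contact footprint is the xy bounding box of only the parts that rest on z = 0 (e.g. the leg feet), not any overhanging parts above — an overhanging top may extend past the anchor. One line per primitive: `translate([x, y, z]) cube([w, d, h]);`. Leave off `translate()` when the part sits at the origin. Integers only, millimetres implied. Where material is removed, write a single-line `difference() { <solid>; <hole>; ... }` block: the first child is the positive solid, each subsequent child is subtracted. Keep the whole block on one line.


difference() { translate([234, 160, 0]) cube([3380, 152, 2510]); translate([1023, 160, 0]) cube([908, 152, 2016]); }
translate([234, 3188, 0]) cube([3380, 152, 2510]);
translate([234, 312, 0]) cube([152, 2876, 2510]);
translate([3462, 312, 0]) cube([152, 2876, 2510]);


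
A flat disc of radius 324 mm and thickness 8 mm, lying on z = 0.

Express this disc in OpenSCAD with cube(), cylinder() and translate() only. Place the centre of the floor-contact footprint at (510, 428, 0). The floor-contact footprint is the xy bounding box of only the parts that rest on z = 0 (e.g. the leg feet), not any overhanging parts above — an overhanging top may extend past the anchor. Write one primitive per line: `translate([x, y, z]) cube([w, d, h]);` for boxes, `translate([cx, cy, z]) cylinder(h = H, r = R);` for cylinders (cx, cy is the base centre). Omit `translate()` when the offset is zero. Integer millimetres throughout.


translate([510, 428, 0]) cylinder(h = 8, r = 324);


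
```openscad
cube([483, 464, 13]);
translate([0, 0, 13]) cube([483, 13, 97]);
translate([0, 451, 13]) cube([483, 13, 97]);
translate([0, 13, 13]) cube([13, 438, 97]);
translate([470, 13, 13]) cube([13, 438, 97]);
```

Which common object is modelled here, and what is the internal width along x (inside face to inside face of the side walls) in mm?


An open box. The internal width is 457 mm.

A 483×464 base slab with four walls standing on it — an open box. The base is 483 mm wide and the walls are 13 mm thick, so the internal width is 483 − 2 × 13 = 457 mm.


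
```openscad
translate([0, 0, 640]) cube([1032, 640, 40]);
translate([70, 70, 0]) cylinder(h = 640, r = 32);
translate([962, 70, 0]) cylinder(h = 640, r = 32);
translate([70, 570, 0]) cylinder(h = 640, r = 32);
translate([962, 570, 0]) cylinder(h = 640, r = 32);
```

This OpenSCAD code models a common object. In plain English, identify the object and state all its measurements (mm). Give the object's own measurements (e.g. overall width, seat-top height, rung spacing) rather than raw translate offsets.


A table: top 1032 mm (x) × 640 mm (y), 40 mm thick, upper face at z = 680 mm, on four round legs of 64 mm diameter, each leg's bounding box inset 38 mm from the nearest pair of top edges from z = 0 to the bottom of the top.


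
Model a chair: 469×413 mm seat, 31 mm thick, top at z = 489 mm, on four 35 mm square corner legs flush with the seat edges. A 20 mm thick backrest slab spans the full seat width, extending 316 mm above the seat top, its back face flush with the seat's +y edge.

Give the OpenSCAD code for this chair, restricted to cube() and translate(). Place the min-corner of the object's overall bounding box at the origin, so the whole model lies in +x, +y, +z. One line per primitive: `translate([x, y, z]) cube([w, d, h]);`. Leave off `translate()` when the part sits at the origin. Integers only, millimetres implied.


// leg_h = 489 - 31 = 458
translate([0, 0, 458]) cube([469, 413, 31]);
cube([35, 35, 458]);
translate([434, 0, 0]) cube([35, 35, 458]);
translate([0, 378, 0]) cube([35, 35, 458]);
translate([434, 378, 0]) cube([35, 35, 458]);
translate([0, 393, 489]) cube([469, 20, 316]);


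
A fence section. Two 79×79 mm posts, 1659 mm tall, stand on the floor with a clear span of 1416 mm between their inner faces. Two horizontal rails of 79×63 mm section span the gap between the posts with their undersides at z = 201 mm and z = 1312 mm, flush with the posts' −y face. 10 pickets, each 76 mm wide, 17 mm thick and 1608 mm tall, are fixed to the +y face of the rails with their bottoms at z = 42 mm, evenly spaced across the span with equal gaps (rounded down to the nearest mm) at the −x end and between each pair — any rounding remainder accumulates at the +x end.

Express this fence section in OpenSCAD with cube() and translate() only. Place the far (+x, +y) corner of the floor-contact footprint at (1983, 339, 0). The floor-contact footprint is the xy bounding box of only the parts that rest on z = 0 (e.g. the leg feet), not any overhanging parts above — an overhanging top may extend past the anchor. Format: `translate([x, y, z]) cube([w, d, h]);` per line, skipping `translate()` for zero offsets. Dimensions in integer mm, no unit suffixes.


translate([409, 260, 0]) cube([79, 79, 1659]);
translate([1904, 260, 0]) cube([79, 79, 1659]);
translate([488, 260, 201]) cube([1416, 79, 63]);
translate([488, 260, 1312]) cube([1416, 79, 63]);
translate([547, 339, 42]) cube([76, 17, 1608]);
translate([682, 339, 42]) cube([76, 17, 1608]);
translate([817, 339, 42]) cube([76, 17, 1608]);
translate([952, 339, 42]) cube([76, 17, 1608]);
translate([1087, 339, 42]) cube([76, 17, 1608]);
translate([1222, 339, 42]) cube([76, 17, 1608]);
translate([1357, 339, 42]) cube([76, 17, 1608]);
translate([1492, 339, 42]) cube([76, 17, 1608]);
translate([1627, 339, 42]) cube([76, 17, 1608]);
translate([1762, 339, 42]) cube([76, 17, 1608]);


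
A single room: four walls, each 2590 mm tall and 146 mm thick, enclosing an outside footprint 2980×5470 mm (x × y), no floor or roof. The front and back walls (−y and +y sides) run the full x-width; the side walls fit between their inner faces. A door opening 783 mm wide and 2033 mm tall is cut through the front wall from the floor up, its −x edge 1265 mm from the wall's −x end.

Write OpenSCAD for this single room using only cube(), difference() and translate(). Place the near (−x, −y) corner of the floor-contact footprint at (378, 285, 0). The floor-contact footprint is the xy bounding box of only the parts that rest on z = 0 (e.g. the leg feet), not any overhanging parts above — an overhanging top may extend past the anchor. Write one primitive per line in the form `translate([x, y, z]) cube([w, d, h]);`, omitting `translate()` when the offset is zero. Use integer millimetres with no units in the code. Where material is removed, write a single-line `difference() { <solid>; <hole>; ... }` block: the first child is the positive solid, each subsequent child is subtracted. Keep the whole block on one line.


difference() { translate([378, 285, 0]) cube([2980, 146, 2590]); translate([1643, 285, 0]) cube([783, 146, 2033]); }
translate([378, 5609, 0]) cube([2980, 146, 2590]);
translate([378, 431, 0]) cube([146, 5178, 2590]);
translate([3212, 431, 0]) cube([146, 5178, 2590]);


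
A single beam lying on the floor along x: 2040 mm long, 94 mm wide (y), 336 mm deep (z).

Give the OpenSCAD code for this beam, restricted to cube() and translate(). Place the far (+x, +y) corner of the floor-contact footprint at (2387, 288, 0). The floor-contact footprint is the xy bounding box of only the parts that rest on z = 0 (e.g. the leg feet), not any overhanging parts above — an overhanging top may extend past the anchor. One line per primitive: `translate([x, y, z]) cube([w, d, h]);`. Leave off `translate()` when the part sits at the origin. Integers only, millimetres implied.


translate([347, 194, 0]) cube([2040, 94, 336]);


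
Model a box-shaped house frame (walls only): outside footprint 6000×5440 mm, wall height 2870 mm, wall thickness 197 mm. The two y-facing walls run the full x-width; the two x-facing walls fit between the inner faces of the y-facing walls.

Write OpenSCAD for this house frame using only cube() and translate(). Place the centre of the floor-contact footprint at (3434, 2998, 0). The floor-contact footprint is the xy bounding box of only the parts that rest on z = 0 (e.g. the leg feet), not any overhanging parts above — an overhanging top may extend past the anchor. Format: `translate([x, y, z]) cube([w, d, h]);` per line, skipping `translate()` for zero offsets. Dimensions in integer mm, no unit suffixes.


translate([434, 278, 0]) cube([6000, 197, 2870]);
translate([434, 5521, 0]) cube([6000, 197, 2870]);
translate([434, 475, 0]) cube([197, 5046, 2870]);
translate([6237, 475, 0]) cube([197, 5046, 2870]);


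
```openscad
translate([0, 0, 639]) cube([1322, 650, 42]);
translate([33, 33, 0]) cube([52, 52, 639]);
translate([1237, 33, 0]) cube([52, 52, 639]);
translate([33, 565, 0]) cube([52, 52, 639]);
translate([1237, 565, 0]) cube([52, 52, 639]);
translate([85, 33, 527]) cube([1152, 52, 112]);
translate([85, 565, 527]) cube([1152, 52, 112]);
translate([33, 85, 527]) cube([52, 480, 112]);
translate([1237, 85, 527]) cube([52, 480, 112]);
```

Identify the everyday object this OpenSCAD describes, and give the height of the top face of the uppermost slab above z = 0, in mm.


A table. The table height is 681 mm.

A 1322×650×42 slab sits at z = 639 on four 52 mm square posts — a table. The top surface is at 639 + 42 = 681 mm.


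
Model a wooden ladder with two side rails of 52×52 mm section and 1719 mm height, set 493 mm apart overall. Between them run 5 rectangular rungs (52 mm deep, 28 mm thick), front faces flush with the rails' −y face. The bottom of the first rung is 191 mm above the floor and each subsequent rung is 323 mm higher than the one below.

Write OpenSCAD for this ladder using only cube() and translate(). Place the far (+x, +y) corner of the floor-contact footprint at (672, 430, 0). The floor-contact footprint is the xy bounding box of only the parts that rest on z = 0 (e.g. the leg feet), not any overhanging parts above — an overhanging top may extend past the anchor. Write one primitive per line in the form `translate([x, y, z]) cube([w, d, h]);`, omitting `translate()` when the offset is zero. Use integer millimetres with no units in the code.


// rung span = 493 - 2*52 = 389
// rung[k] z = 191 + k*323
translate([179, 378, 0]) cube([52, 52, 1719]);
translate([620, 378, 0]) cube([52, 52, 1719]);
translate([231, 378, 191]) cube([389, 52, 28]);
translate([231, 378, 514]) cube([389, 52, 28]);
translate([231, 378, 837]) cube([389, 52, 28]);
translate([231, 378, 1160]) cube([389, 52, 28]);
translate([231, 378, 1483]) cube([389, 52, 28]);


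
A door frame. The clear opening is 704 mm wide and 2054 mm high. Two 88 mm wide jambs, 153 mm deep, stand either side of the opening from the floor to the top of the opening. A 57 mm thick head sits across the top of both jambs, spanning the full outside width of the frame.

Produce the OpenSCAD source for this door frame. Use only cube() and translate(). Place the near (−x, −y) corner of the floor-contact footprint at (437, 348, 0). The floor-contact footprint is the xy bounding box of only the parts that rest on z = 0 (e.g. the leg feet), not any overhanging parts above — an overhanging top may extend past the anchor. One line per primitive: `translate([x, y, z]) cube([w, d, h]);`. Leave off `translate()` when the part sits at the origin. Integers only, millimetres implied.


translate([437, 348, 0]) cube([88, 153, 2054]);
translate([1229, 348, 0]) cube([88, 153, 2054]);
translate([437, 348, 2054]) cube([880, 153, 57]);


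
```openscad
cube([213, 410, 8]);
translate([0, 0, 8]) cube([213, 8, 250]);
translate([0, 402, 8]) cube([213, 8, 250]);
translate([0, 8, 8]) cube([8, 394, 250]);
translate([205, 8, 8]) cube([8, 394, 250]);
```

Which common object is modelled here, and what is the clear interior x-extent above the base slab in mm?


An open box. The internal width is 197 mm.

A 213×410 base slab with four walls standing on it — an open box. The base is 213 mm wide and the walls are 8 mm thick, so the internal width is 213 − 2 × 8 = 197 mm.


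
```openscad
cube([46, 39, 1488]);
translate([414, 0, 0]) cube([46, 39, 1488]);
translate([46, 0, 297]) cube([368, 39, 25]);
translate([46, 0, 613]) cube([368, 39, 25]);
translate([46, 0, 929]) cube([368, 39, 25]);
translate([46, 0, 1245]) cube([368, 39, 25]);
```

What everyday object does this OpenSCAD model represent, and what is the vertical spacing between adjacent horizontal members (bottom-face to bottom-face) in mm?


A ladder. The rung spacing is 316 mm.

Two tall 46×39 posts with 4 short bars between them — a ladder. Adjacent rungs sit at z = 297 and z = 613, so the spacing is 613 − 297 = 316 mm.


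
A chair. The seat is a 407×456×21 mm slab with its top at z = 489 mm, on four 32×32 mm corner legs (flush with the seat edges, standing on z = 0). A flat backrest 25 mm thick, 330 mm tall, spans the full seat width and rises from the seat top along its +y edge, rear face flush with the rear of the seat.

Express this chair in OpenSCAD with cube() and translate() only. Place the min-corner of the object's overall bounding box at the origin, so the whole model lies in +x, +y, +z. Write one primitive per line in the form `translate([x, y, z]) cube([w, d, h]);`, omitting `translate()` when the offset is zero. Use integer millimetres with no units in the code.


// leg_h = 489 - 21 = 468
translate([0, 0, 468]) cube([407, 456, 21]);
cube([32, 32, 468]);
translate([375, 0, 0]) cube([32, 32, 468]);
translate([0, 424, 0]) cube([32, 32, 468]);
translate([375, 424, 0]) cube([32, 32, 468]);
translate([0, 431, 489]) cube([407, 25, 330]);


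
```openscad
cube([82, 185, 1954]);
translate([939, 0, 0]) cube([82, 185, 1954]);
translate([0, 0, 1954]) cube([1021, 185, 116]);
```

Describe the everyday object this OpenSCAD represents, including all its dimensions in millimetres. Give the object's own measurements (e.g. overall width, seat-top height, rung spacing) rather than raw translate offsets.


A door frame. The clear opening is 857 mm wide and 1954 mm high. Two 82 mm wide jambs, 185 mm deep, stand either side of the opening from the floor to the top of the opening. A 116 mm thick head sits across the top of both jambs, spanning the full outside width of the frame.


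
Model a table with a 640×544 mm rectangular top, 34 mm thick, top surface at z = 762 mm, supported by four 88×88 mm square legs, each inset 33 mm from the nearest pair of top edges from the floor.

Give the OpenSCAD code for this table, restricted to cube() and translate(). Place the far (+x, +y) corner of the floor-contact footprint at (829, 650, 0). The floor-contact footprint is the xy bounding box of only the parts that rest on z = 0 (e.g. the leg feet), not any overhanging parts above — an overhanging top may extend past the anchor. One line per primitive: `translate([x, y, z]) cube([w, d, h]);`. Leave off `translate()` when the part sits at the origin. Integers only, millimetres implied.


// leg_h = 762 - 34 = 728
translate([222, 139, 728]) cube([640, 544, 34]);
translate([255, 172, 0]) cube([88, 88, 728]);
translate([741, 172, 0]) cube([88, 88, 728]);
translate([255, 562, 0]) cube([88, 88, 728]);
translate([741, 562, 0]) cube([88, 88, 728]);


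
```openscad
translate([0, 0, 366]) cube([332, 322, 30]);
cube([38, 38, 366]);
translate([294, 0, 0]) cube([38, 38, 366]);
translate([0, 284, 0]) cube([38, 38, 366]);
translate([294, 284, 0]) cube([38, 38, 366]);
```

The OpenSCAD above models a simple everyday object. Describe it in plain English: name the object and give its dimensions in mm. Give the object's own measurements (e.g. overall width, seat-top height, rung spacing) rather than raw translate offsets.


A four-legged stool. The seat is a 332×322×30 mm slab whose top surface is at z = 396 mm; four square legs, each 38×38 mm in cross-section, run from the floor (z = 0) to the underside of the seat, each flush with a corner of the seat.


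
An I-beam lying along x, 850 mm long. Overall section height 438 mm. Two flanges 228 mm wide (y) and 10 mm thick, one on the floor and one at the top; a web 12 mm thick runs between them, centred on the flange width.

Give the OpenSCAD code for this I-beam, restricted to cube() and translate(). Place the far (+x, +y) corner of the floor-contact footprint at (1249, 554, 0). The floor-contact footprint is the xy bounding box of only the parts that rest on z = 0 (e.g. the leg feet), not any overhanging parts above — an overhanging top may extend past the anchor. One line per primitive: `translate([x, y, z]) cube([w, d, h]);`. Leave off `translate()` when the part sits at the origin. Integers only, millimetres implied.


translate([399, 326, 0]) cube([850, 228, 10]);
translate([399, 434, 10]) cube([850, 12, 418]);
translate([399, 326, 428]) cube([850, 228, 10]);


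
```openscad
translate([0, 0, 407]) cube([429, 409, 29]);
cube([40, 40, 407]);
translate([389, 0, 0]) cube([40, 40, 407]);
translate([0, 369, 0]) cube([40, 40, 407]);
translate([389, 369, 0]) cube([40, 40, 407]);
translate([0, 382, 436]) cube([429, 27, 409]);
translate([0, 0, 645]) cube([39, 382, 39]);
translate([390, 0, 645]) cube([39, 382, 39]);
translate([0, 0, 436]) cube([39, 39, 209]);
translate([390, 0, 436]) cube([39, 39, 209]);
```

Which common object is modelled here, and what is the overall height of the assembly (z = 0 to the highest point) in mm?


A chair. The overall height is 845 mm.

A slab on four corner posts with a tall panel at the back — a chair. The seat slab sits at z = 407 with thickness 29, and the 409 mm backrest starts at the seat top, so the overall height is 407 + 29 + 409 = 845 mm.


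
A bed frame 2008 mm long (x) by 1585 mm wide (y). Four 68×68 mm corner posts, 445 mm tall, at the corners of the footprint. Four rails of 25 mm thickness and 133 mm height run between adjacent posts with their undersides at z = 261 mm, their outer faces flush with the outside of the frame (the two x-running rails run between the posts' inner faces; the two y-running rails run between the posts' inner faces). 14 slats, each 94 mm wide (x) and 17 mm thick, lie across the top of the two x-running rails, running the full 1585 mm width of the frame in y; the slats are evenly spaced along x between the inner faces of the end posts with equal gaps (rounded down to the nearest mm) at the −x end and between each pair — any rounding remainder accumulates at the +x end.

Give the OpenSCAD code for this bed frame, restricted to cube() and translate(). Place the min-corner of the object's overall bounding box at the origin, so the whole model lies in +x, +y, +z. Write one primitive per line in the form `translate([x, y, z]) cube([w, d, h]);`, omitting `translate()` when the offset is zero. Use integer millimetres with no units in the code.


cube([68, 68, 445]);
translate([0, 1517, 0]) cube([68, 68, 445]);
translate([1940, 0, 0]) cube([68, 68, 445]);
translate([1940, 1517, 0]) cube([68, 68, 445]);
translate([68, 0, 261]) cube([1872, 25, 133]);
translate([68, 1560, 261]) cube([1872, 25, 133]);
translate([0, 68, 261]) cube([25, 1449, 133]);
translate([1983, 68, 261]) cube([25, 1449, 133]);
translate([105, 0, 394]) cube([94, 1585, 17]);
translate([236, 0, 394]) cube([94, 1585, 17]);
translate([367, 0, 394]) cube([94, 1585, 17]);
translate([498, 0, 394]) cube([94, 1585, 17]);
translate([629, 0, 394]) cube([94, 1585, 17]);
translate([760, 0, 394]) cube([94, 1585, 17]);
translate([891, 0, 394]) cube([94, 1585, 17]);
translate([1022, 0, 394]) cube([94, 1585, 17]);
translate([1153, 0, 394]) cube([94, 1585, 17]);
translate([1284, 0, 394]) cube([94, 1585, 17]);
translate([1415, 0, 394]) cube([94, 1585, 17]);
translate([1546, 0, 394]) cube([94, 1585, 17]);
translate([1677, 0, 394]) cube([94, 1585, 17]);
translate([1808, 0, 394]) cube([94, 1585, 17]);


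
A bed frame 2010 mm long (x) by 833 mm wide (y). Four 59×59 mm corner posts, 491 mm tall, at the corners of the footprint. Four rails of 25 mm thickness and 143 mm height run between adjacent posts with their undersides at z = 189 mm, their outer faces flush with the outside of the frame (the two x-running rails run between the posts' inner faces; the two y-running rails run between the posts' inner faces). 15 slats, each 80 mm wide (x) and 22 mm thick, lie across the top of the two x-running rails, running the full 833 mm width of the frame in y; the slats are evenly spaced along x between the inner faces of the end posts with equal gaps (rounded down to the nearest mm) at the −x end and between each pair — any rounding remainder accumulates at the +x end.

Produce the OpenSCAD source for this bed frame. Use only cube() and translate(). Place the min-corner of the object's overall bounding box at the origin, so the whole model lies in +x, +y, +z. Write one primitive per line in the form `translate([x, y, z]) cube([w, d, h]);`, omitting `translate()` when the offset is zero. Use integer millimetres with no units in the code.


cube([59, 59, 491]);
translate([0, 774, 0]) cube([59, 59, 491]);
translate([1951, 0, 0]) cube([59, 59, 491]);
translate([1951, 774, 0]) cube([59, 59, 491]);
translate([59, 0, 189]) cube([1892, 25, 143]);
translate([59, 808, 189]) cube([1892, 25, 143]);
translate([0, 59, 189]) cube([25, 715, 143]);
translate([1985, 59, 189]) cube([25, 715, 143]);
translate([102, 0, 332]) cube([80, 833, 22]);
translate([225, 0, 332]) cube([80, 833, 22]);
translate([348, 0, 332]) cube([80, 833, 22]);
translate([471, 0, 332]) cube([80, 833, 22]);
translate([594, 0, 332]) cube([80, 833, 22]);
translate([717, 0, 332]) cube([80, 833, 22]);
translate([840, 0, 332]) cube([80, 833, 22]);
translate([963, 0, 332]) cube([80, 833, 22]);
translate([1086, 0, 332]) cube([80, 833, 22]);
translate([1209, 0, 332]) cube([80, 833, 22]);
translate([1332, 0, 332]) cube([80, 833, 22]);
translate([1455, 0, 332]) cube([80, 833, 22]);
translate([1578, 0, 332]) cube([80, 833, 22]);
translate([1701, 0, 332]) cube([80, 833, 22]);
translate([1824, 0, 332]) cube([80, 833, 22]);


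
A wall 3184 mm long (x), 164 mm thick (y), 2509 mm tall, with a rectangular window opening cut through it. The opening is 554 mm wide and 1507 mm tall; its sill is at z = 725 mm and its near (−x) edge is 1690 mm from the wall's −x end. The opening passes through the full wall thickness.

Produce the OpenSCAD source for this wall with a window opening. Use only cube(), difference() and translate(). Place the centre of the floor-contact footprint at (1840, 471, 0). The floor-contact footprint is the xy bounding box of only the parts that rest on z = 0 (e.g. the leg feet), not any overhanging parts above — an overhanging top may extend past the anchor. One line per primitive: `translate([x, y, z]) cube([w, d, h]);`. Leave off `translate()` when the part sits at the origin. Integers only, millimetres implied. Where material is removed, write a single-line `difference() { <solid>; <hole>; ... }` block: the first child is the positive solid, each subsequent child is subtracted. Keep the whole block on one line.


difference() { translate([248, 389, 0]) cube([3184, 164, 2509]); translate([1938, 389, 725]) cube([554, 164, 1507]); }


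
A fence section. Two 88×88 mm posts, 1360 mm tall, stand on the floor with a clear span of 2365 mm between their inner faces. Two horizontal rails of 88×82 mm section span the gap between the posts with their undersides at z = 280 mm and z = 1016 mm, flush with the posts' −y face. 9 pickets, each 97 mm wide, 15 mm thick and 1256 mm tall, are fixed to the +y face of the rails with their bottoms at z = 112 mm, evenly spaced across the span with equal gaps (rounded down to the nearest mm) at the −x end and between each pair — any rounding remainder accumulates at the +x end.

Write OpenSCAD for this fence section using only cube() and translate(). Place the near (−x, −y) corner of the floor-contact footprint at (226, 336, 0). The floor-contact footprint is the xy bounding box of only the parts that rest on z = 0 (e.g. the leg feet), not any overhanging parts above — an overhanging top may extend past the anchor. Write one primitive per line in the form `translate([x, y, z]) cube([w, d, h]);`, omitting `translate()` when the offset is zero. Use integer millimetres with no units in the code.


translate([226, 336, 0]) cube([88, 88, 1360]);
translate([2679, 336, 0]) cube([88, 88, 1360]);
translate([314, 336, 280]) cube([2365, 88, 82]);
translate([314, 336, 1016]) cube([2365, 88, 82]);
translate([463, 424, 112]) cube([97, 15, 1256]);
translate([709, 424, 112]) cube([97, 15, 1256]);
translate([955, 424, 112]) cube([97, 15, 1256]);
translate([1201, 424, 112]) cube([97, 15, 1256]);
translate([1447, 424, 112]) cube([97, 15, 1256]);
translate([1693, 424, 112]) cube([97, 15, 1256]);
translate([1939, 424, 112]) cube([97, 15, 1256]);
translate([2185, 424, 112]) cube([97, 15, 1256]);
translate([2431, 424, 112]) cube([97, 15, 1256]);


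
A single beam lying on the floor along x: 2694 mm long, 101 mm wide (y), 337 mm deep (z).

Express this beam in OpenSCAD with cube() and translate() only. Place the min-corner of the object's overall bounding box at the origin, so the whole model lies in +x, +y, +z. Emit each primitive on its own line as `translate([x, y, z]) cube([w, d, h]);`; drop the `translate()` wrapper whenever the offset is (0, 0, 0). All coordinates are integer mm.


cube([2694, 101, 337]);


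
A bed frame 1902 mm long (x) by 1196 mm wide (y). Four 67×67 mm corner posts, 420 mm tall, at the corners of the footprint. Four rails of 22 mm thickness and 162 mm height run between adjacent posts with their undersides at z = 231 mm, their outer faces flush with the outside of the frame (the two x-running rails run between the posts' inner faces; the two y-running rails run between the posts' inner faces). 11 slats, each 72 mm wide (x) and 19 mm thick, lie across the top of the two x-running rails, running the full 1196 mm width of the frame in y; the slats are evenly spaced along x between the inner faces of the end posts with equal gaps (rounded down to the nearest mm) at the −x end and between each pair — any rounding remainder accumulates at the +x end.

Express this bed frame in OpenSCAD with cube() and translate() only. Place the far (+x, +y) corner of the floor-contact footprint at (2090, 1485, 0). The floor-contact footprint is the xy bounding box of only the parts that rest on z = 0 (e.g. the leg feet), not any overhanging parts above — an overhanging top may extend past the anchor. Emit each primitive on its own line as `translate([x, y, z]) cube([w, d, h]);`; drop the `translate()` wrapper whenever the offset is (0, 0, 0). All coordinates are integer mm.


translate([188, 289, 0]) cube([67, 67, 420]);
translate([188, 1418, 0]) cube([67, 67, 420]);
translate([2023, 289, 0]) cube([67, 67, 420]);
translate([2023, 1418, 0]) cube([67, 67, 420]);
translate([255, 289, 231]) cube([1768, 22, 162]);
translate([255, 1463, 231]) cube([1768, 22, 162]);
translate([188, 356, 231]) cube([22, 1062, 162]);
translate([2068, 356, 231]) cube([22, 1062, 162]);
translate([336, 289, 393]) cube([72, 1196, 19]);
translate([489, 289, 393]) cube([72, 1196, 19]);
translate([642, 289, 393]) cube([72, 1196, 19]);
translate([795, 289, 393]) cube([72, 1196, 19]);
translate([948, 289, 393]) cube([72, 1196, 19]);
translate([1101, 289, 393]) cube([72, 1196, 19]);
translate([1254, 289, 393]) cube([72, 1196, 19]);
translate([1407, 289, 393]) cube([72, 1196, 19]);
translate([1560, 289, 393]) cube([72, 1196, 19]);
translate([1713, 289, 393]) cube([72, 1196, 19]);
translate([1866, 289, 393]) cube([72, 1196, 19]);


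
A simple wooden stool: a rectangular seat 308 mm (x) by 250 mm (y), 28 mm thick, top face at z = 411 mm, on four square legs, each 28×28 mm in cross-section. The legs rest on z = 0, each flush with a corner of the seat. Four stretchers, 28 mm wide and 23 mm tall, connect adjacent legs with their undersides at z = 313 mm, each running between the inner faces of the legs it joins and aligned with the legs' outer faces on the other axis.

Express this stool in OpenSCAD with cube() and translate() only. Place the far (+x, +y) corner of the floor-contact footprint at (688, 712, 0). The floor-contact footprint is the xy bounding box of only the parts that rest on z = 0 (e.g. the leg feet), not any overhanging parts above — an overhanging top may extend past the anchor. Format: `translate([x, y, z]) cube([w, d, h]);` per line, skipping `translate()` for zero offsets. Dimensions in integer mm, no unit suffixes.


translate([380, 462, 383]) cube([308, 250, 28]);
translate([380, 462, 0]) cube([28, 28, 383]);
translate([660, 462, 0]) cube([28, 28, 383]);
translate([380, 684, 0]) cube([28, 28, 383]);
translate([660, 684, 0]) cube([28, 28, 383]);
translate([408, 462, 313]) cube([252, 28, 23]);
translate([408, 684, 313]) cube([252, 28, 23]);
translate([380, 490, 313]) cube([28, 194, 23]);
translate([660, 490, 313]) cube([28, 194, 23]);


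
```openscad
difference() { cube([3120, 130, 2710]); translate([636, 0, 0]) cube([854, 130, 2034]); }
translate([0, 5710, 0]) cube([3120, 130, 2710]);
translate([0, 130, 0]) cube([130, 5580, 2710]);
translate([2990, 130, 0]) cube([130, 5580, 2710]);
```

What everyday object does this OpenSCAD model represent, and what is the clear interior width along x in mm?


A single room. The interior width is 2860 mm.

Four walls enclosing a rectangle with a door in the front wall — a room. Outside width 3120 minus two 130 mm walls gives 2860 mm.
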